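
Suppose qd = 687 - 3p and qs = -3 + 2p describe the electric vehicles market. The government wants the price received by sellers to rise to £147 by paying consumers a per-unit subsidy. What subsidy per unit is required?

At a seller price of 147, quantity supplied is -3 + 2·147 = 291.
Buyers absorb 291 only when they pay pb with 687 − 3·pb = 291, i.e. pb = 132.
s = ps − pb = 147 − 132 = 15.

Required subsidy s = £15 per unit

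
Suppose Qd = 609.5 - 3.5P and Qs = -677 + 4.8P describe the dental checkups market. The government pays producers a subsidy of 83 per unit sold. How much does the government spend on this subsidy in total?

Government cost = 19505

Pre-subsidy: 609.5 - 3.5P = -677 + 4.8P gives P* = 155, Q* = 67.
With the subsidy, sellers receive Ps = Pb + 83 for each unit, where Pb is the price buyers pay.
Supply in terms of Pb becomes Qs = -677 + 4.8(Pb + 83) = -278.6 + 4.8Pb. Setting this equal to demand: 609.5 - 3.5Pb = -278.6 + 4.8Pb, so Pb = 107.
Sellers receive Ps = 107 + 83 = 190; Q' = 609.5 − 3.5·107 = 235.
Government outlay = subsidy × quantity = 83 × 235 = 19505.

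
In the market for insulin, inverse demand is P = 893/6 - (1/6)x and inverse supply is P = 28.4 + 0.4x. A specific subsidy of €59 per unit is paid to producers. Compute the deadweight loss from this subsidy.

Pre-subsidy: 893/6 - (1/6)x = 28.4 + 0.4x gives x* = 3613/17 and P* = 1928/17.
With the subsidy, sellers receive Ps = Pb + 59 for each unit, where Pb is the price buyers pay.
On the curves, Pb = 893/6 - (1/6)x and Ps = 28.4 + 0.4x; the wedge Ps − Pb = 59 gives 28.4 + 0.4x − (893/6 - (1/6)x) = 59, so x' = 5383/17.
Then Pb = 893/6 − (1/6)·(5383/17) = 1633/17 and Ps = 28.4 + 0.4·(5383/17) = 2636/17.
The subsidy expands output by 5383/17 − 3613/17 = 1770/17 past the efficient level; on those units the gap between marginal cost and willingness to pay runs from 0 up to 59.
DWL = ½ × 59 × 1770/17 = 52215/17.

Deadweight loss = 52215/17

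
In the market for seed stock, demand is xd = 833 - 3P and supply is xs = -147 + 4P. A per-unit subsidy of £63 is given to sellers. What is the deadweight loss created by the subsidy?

Deadweight loss = £3402

Pre-subsidy: 833 - 3P = -147 + 4P gives P* = 140, x* = 413.
With the subsidy, sellers receive Ps = Pb + 63 for each unit, where Pb is the price buyers pay.
Supply in terms of Pb becomes xs = -147 + 4(Pb + 63) = 105 + 4Pb. Setting this equal to demand: 833 - 3Pb = 105 + 4Pb, so Pb = 104.
Sellers receive Ps = 104 + 63 = 167; x' = 833 − 3·104 = 521.
The subsidy expands output by 521 − 413 = 108 past the efficient level; on those units the gap between marginal cost and willingness to pay runs from 0 up to 63.
DWL = ½ × 63 × 108 = 3402.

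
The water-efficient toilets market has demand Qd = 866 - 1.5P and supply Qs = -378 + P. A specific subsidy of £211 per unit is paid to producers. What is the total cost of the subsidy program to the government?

Pre-subsidy: 866 - 1.5P = -378 + P gives P* = 497.6, Q* = 119.6.
With the subsidy, sellers receive Ps = Pb + 211 for each unit, where Pb is the price buyers pay.
Supply in terms of Pb becomes Qs = -378 + 1(Pb + 211) = -167 + Pb. Setting this equal to demand: 866 - 1.5Pb = -167 + Pb, so Pb = 413.2.
Sellers receive Ps = 413.2 + 211 = 624.2; Q' = 866 − 1.5·413.2 = 246.2.
Government outlay = subsidy × quantity = 211 × 246.2 = 51948.2.

Government cost = £51948.2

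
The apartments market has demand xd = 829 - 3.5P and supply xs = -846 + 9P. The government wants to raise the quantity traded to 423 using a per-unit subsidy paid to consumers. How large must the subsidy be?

Required subsidy s = 25 per unit

At x = 423, invert demand for the buyer price: Pb = (829 − 423)/3.5 = 116; invert supply for the seller price: Ps = (423 − (-846))/9 = 141.
The subsidy must fill the gap: s = Ps − Pb = 141 − 116 = 25.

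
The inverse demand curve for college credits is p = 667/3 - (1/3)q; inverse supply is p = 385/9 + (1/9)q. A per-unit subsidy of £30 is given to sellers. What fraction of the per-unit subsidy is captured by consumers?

Consumer share = 0.75

Pre-subsidy: 667/3 - (1/3)q = 385/9 + (1/9)q gives q* = 404 and p* = 263/3.
With the subsidy, sellers receive ps = pb + 30 for each unit, where pb is the price buyers pay.
On the curves, pb = 667/3 - (1/3)q and ps = 385/9 + (1/9)q; the wedge ps − pb = 30 gives 385/9 + (1/9)q − (667/3 - (1/3)q) = 30, so q' = 471.5.
Then pb = 667/3 − (1/3)·471.5 = 391/6 and ps = 385/9 + (1/9)·471.5 = 571/6.
Buyers' price falls by p* − pb = 263/3 − 391/6 = 22.5; sellers' price rises by ps − p* = 571/6 − 263/3 = 7.5.
So consumers capture 22.5/30 = 0.75 of each unit of subsidy.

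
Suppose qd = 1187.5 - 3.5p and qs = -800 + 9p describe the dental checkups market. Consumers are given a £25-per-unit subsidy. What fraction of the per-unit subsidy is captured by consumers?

Pre-subsidy: 1187.5 - 3.5p = -800 + 9p gives p* = 159, q* = 631.
With the rebate, buyers effectively pay pb = ps − 25, where ps is the price sellers receive.
Demand in terms of ps becomes qd = 1187.5 − 3.5(ps − 25) = 1275 - 3.5ps. Setting this equal to supply: 1275 - 3.5ps = -800 + 9ps, so ps = 166.
Buyers pay pb = 166 − 25 = 141; q' = -800 + 9·166 = 694.
Buyers' price falls by p* − pb = 159 − 141 = 18; sellers' price rises by ps − p* = 166 − 159 = 7.
So consumers capture 18/25 = 0.72 of each unit of subsidy.

Consumer share = 0.72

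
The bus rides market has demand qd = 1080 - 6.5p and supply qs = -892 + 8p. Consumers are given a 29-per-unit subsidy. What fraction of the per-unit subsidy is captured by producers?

Producer share = 13/29

Pre-subsidy: 1080 - 6.5p = -892 + 8p gives p* = 136, q* = 196.
With the rebate, buyers effectively pay pb = ps − 29, where ps is the price sellers receive.
Demand in terms of ps becomes qd = 1080 − 6.5(ps − 29) = 1268.5 - 6.5ps. Setting this equal to supply: 1268.5 - 6.5ps = -892 + 8ps, so ps = 149.
Buyers pay pb = 149 − 29 = 120; q' = -892 + 8·149 = 300.
Buyers' price falls by p* − pb = 136 − 120 = 16; sellers' price rises by ps − p* = 149 − 136 = 13.
So producers capture 13/29 = 13/29 of each unit of subsidy.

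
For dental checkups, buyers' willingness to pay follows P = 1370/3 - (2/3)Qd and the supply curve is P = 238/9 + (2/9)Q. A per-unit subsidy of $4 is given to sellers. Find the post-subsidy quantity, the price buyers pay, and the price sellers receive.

Q' = 488.5; buyers pay $131; sellers receive $135

Pre-subsidy: 1370/3 - (2/3)Q = 238/9 + (2/9)Q gives Q* = 484 and P* = 134.
With the subsidy, sellers receive Ps = Pb + 4 for each unit, where Pb is the price buyers pay.
On the curves, Pb = 1370/3 - (2/3)Q and Ps = 238/9 + (2/9)Q; the wedge Ps − Pb = 4 gives 238/9 + (2/9)Q − (1370/3 - (2/3)Q) = 4, so Q' = 488.5.
Then Pb = 1370/3 − (2/3)·488.5 = 131 and Ps = 238/9 + (2/9)·488.5 = 135.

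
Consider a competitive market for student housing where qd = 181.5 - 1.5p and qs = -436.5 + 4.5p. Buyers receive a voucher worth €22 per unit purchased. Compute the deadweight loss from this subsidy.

Deadweight loss = €272.25

Pre-subsidy: 181.5 - 1.5p = -436.5 + 4.5p gives p* = 103, q* = 27.
With the rebate, buyers effectively pay pb = ps − 22, where ps is the price sellers receive.
Demand in terms of ps becomes qd = 181.5 − 1.5(ps − 22) = 214.5 - 1.5ps. Setting this equal to supply: 214.5 - 1.5ps = -436.5 + 4.5ps, so ps = 108.5.
Buyers pay pb = 108.5 − 22 = 86.5; q' = -436.5 + 4.5·108.5 = 51.75.
The subsidy expands output by 51.75 − 27 = 24.75 past the efficient level; on those units the gap between marginal cost and willingness to pay runs from 0 up to 22.
DWL = ½ × 22 × 24.75 = 272.25.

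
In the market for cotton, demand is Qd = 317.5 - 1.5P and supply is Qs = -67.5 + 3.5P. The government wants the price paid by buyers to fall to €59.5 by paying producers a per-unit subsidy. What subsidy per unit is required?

Required subsidy s = €25 per unit

At a buyer price of 59.5, quantity demanded is 317.5 − 1.5·59.5 = 228.25.
Sellers supply 228.25 only when they receive Ps with -67.5 + 3.5·Ps = 228.25, i.e. Ps = 84.5.
s = Ps − Pb = 84.5 − 59.5 = 25.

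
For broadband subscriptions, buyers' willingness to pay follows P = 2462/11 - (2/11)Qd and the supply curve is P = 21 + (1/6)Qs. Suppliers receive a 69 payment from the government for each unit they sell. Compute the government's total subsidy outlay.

Pre-subsidy: 2462/11 - (2/11)Q = 21 + (1/6)Q gives Q* = 582 and P* = 118.
With the subsidy, sellers receive Ps = Pb + 69 for each unit, where Pb is the price buyers pay.
On the curves, Pb = 2462/11 - (2/11)Q and Ps = 21 + (1/6)Q; the wedge Ps − Pb = 69 gives 21 + (1/6)Q − (2462/11 - (2/11)Q) = 69, so Q' = 780.
Then Pb = 2462/11 − (2/11)·780 = 82 and Ps = 21 + (1/6)·780 = 151.
Government outlay = subsidy × quantity = 69 × 780 = 53820.

Government cost = 53820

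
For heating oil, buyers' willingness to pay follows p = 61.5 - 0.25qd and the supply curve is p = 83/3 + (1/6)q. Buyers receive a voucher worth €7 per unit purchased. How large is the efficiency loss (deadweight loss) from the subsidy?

Deadweight loss = €58.8

Pre-subsidy: 61.5 - 0.25q = 83/3 + (1/6)q gives q* = 81.2 and p* = 41.2.
With the rebate, buyers effectively pay pb = ps − 7, where ps is the price sellers receive.
On the curves, pb = 61.5 - 0.25q and ps = 83/3 + (1/6)q; the wedge ps − pb = 7 gives 83/3 + (1/6)q − (61.5 - 0.25q) = 7, so q' = 98.
Then pb = 61.5 − 0.25·98 = 37 and ps = 83/3 + (1/6)·98 = 44.
The subsidy expands output by 98 − 81.2 = 16.8 past the efficient level; on those units the gap between marginal cost and willingness to pay runs from 0 up to 7.
DWL = ½ × 7 × 16.8 = 58.8.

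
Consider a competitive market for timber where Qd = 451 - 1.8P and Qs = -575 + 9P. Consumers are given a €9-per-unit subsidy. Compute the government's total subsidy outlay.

Pre-subsidy: 451 - 1.8P = -575 + 9P gives P* = 95, Q* = 280.
With the rebate, buyers effectively pay Pb = Ps − 9, where Ps is the price sellers receive.
Demand in terms of Ps becomes Qd = 451 − 1.8(Ps − 9) = 467.2 - 1.8Ps. Setting this equal to supply: 467.2 - 1.8Ps = -575 + 9Ps, so Ps = 96.5.
Buyers pay Pb = 96.5 − 9 = 87.5; Q' = -575 + 9·96.5 = 293.5.
Government outlay = subsidy × quantity = 9 × 293.5 = 2641.5.

Government cost = €2641.5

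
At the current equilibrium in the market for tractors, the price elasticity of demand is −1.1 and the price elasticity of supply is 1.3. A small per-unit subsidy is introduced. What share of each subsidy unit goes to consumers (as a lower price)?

For a small subsidy around the equilibrium, the benefit split depends on the relative slopes, which at a point are proportional to the elasticities.
Buyer share = εs/(εs + |εd|) = 1.3/(1.3 + 1.1) = 13/24; seller share = |εd|/(εs + |εd|) = 11/24.

Consumer share = 13/24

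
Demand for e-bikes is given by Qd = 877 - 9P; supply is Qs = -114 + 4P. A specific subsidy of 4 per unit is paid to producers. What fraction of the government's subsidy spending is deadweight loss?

DWL / government spending = 36/1313

Pre-subsidy: 877 - 9P = -114 + 4P gives P* = 991/13, Q* = 2482/13.
With the subsidy, sellers receive Ps = Pb + 4 for each unit, where Pb is the price buyers pay.
Supply in terms of Pb becomes Qs = -114 + 4(Pb + 4) = -98 + 4Pb. Setting this equal to demand: 877 - 9Pb = -98 + 4Pb, so Pb = 75.
Sellers receive Ps = 75 + 4 = 79; Q' = 877 − 9·75 = 202.
ΔCS = ½(2482/13 + 202)(991/13 − 75) = 40864/169; ΔPS = ½(2482/13 + 202)(79 − 991/13) = 91944/169.
Government spending = 4 × 202 = 808.
DWL = ½ × 4 × (202 − 2482/13) = 288/13; fraction = (288/13) / 808 = 36/1313.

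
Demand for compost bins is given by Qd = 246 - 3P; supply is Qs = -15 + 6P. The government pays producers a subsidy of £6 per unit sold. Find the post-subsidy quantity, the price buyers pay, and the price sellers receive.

Q' = 171; buyers pay £25; sellers receive £31

Pre-subsidy: 246 - 3P = -15 + 6P gives P* = 29, Q* = 159.
With the subsidy, sellers receive Ps = Pb + 6 for each unit, where Pb is the price buyers pay.
Supply in terms of Pb becomes Qs = -15 + 6(Pb + 6) = 21 + 6Pb. Setting this equal to demand: 246 - 3Pb = 21 + 6Pb, so Pb = 25.
Sellers receive Ps = 25 + 6 = 31; Q' = 246 − 3·25 = 171.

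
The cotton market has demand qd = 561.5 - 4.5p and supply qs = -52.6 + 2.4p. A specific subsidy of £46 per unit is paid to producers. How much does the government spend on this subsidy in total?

Government cost = £10718

Pre-subsidy: 561.5 - 4.5p = -52.6 + 2.4p gives p* = 89, q* = 161.
With the subsidy, sellers receive ps = pb + 46 for each unit, where pb is the price buyers pay.
Supply in terms of pb becomes qs = -52.6 + 2.4(pb + 46) = 57.8 + 2.4pb. Setting this equal to demand: 561.5 - 4.5pb = 57.8 + 2.4pb, so pb = 73.
Sellers receive ps = 73 + 46 = 119; q' = 561.5 − 4.5·73 = 233.
Government outlay = subsidy × quantity = 46 × 233 = 10718.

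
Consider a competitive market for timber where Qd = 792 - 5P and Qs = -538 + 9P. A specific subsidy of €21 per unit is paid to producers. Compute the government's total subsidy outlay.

Government cost = €8074.5

Pre-subsidy: 792 - 5P = -538 + 9P gives P* = 95, Q* = 317.
With the subsidy, sellers receive Ps = Pb + 21 for each unit, where Pb is the price buyers pay.
Supply in terms of Pb becomes Qs = -538 + 9(Pb + 21) = -349 + 9Pb. Setting this equal to demand: 792 - 5Pb = -349 + 9Pb, so Pb = 81.5.
Sellers receive Ps = 81.5 + 21 = 102.5; Q' = 792 − 5·81.5 = 384.5.
Government outlay = subsidy × quantity = 21 × 384.5 = 8074.5.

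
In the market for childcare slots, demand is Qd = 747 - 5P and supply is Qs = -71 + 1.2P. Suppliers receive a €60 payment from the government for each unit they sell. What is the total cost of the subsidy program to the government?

Government cost = 270420/31

Pre-subsidy: 747 - 5P = -71 + 1.2P gives P* = 4090/31, Q* = 2707/31.
With the subsidy, sellers receive Ps = Pb + 60 for each unit, where Pb is the price buyers pay.
Supply in terms of Pb becomes Qs = -71 + 1.2(Pb + 60) = 1 + 1.2Pb. Setting this equal to demand: 747 - 5Pb = 1 + 1.2Pb, so Pb = 3730/31.
Sellers receive Ps = 3730/31 + 60 = 5590/31; Q' = 747 − 5·(3730/31) = 4507/31.
Government outlay = subsidy × quantity = 60 × 4507/31 = 270420/31.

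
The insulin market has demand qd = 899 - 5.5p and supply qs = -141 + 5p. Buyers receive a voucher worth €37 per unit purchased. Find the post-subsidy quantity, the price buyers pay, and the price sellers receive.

q' = 3158/7; buyers pay 570/7; sellers receive 829/7

Pre-subsidy: 899 - 5.5p = -141 + 5p gives p* = 2080/21, q* = 7439/21.
With the rebate, buyers effectively pay pb = ps − 37, where ps is the price sellers receive.
Demand in terms of ps becomes qd = 899 − 5.5(ps − 37) = 1102.5 - 5.5ps. Setting this equal to supply: 1102.5 - 5.5ps = -141 + 5ps, so ps = 829/7.
Buyers pay pb = 829/7 − 37 = 570/7; q' = -141 + 5·(829/7) = 3158/7.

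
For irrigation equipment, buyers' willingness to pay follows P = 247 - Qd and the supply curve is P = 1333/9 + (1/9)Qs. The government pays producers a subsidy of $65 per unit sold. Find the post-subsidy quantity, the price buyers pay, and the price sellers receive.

Q' = 147.5; buyers pay $99.5; sellers receive $164.5

Pre-subsidy: 247 - Q = 1333/9 + (1/9)Q gives Q* = 89 and P* = 158.
With the subsidy, sellers receive Ps = Pb + 65 for each unit, where Pb is the price buyers pay.
On the curves, Pb = 247 - Q and Ps = 1333/9 + (1/9)Q; the wedge Ps − Pb = 65 gives 1333/9 + (1/9)Q − (247 - Q) = 65, so Q' = 147.5.
Then Pb = 247 − 1·147.5 = 99.5 and Ps = 1333/9 + (1/9)·147.5 = 164.5.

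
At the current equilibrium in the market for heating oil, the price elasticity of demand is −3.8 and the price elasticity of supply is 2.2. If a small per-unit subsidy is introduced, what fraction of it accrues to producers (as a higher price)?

For a small subsidy around the equilibrium, the benefit split depends on the relative slopes, which at a point are proportional to the elasticities.
Buyer share = εs/(εs + |εd|) = 2.2/(2.2 + 3.8) = 11/30; seller share = |εd|/(εs + |εd|) = 19/30.
So producers capture 19/30 of the subsidy.

Producer share = 19/30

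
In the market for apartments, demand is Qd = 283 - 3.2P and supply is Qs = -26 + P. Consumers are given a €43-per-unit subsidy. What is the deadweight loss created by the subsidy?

Deadweight loss = 14792/21

Pre-subsidy: 283 - 3.2P = -26 + P gives P* = 515/7, Q* = 333/7.
With the rebate, buyers effectively pay Pb = Ps − 43, where Ps is the price sellers receive.
Demand in terms of Ps becomes Qd = 283 − 3.2(Ps − 43) = 420.6 - 3.2Ps. Setting this equal to supply: 420.6 - 3.2Ps = -26 + Ps, so Ps = 319/3.
Buyers pay Pb = 319/3 − 43 = 190/3; Q' = -26 + 1·(319/3) = 241/3.
The subsidy expands output by 241/3 − 333/7 = 688/21 past the efficient level; on those units the gap between marginal cost and willingness to pay runs from 0 up to 43.
DWL = ½ × 43 × 688/21 = 14792/21.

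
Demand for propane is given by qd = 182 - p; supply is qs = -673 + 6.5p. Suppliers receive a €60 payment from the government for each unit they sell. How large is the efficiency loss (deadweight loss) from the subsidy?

Deadweight loss = €1560

Pre-subsidy: 182 - p = -673 + 6.5p gives p* = 114, q* = 68.
With the subsidy, sellers receive ps = pb + 60 for each unit, where pb is the price buyers pay.
Supply in terms of pb becomes qs = -673 + 6.5(pb + 60) = -283 + 6.5pb. Setting this equal to demand: 182 - pb = -283 + 6.5pb, so pb = 62.
Sellers receive ps = 62 + 60 = 122; q' = 182 − 1·62 = 120.
The subsidy expands output by 120 − 68 = 52 past the efficient level; on those units the gap between marginal cost and willingness to pay runs from 0 up to 60.
DWL = ½ × 60 × 52 = 1560.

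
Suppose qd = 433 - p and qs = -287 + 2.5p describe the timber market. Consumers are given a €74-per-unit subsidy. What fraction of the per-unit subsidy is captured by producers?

Producer share = 2/7

Pre-subsidy: 433 - p = -287 + 2.5p gives p* = 1440/7, q* = 1591/7.
With the rebate, buyers effectively pay pb = ps − 74, where ps is the price sellers receive.
Demand in terms of ps becomes qd = 433 − 1(ps − 74) = 507 - ps. Setting this equal to supply: 507 - ps = -287 + 2.5ps, so ps = 1588/7.
Buyers pay pb = 1588/7 − 74 = 1070/7; q' = -287 + 2.5·(1588/7) = 1961/7.
Buyers' price falls by p* − pb = 1440/7 − 1070/7 = 370/7; sellers' price rises by ps − p* = 1588/7 − 1440/7 = 148/7.
So producers capture (148/7)/74 = 2/7 of each unit of subsidy.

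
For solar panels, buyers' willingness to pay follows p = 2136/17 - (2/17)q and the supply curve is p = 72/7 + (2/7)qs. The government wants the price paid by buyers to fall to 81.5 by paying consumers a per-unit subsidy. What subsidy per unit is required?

Required subsidy s = 36 per unit

At a buyer price of 81.5, quantity demanded is 1068 − 8.5·81.5 = 375.25.
Sellers supply 375.25 only when they receive ps = 72/7 + (2/7)·375.25 = 117.5.
s = ps − pb = 117.5 − 81.5 = 36.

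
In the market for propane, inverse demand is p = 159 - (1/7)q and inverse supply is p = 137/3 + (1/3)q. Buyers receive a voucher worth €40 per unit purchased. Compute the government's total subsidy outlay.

Pre-subsidy: 159 - (1/7)q = 137/3 + (1/3)q gives q* = 238 and p* = 125.
With the rebate, buyers effectively pay pb = ps − 40, where ps is the price sellers receive.
On the curves, pb = 159 - (1/7)q and ps = 137/3 + (1/3)q; the wedge ps − pb = 40 gives 137/3 + (1/3)q − (159 - (1/7)q) = 40, so q' = 322.
Then pb = 159 − (1/7)·322 = 113 and ps = 137/3 + (1/3)·322 = 153.
Government outlay = subsidy × quantity = 40 × 322 = 12880.

Government cost = €12880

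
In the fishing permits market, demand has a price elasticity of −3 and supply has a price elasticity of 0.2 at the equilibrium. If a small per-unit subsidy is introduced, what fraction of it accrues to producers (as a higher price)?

For a small subsidy around the equilibrium, the benefit split depends on the relative slopes, which at a point are proportional to the elasticities.
Buyer share = εs/(εs + |εd|) = 0.2/(0.2 + 3) = 0.0625; seller share = |εd|/(εs + |εd|) = 0.9375.
So producers capture 0.9375 of the subsidy.

Producer share = 0.9375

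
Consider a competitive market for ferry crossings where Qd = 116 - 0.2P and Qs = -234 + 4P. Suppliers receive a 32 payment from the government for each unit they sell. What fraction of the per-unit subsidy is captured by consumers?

Pre-subsidy: 116 - 0.2P = -234 + 4P gives P* = 250/3, Q* = 298/3.
With the subsidy, sellers receive Ps = Pb + 32 for each unit, where Pb is the price buyers pay.
Supply in terms of Pb becomes Qs = -234 + 4(Pb + 32) = -106 + 4Pb. Setting this equal to demand: 116 - 0.2Pb = -106 + 4Pb, so Pb = 370/7.
Sellers receive Ps = 370/7 + 32 = 594/7; Q' = 116 − 0.2·(370/7) = 738/7.
Buyers' price falls by P* − Pb = 250/3 − 370/7 = 640/21; sellers' price rises by Ps − P* = 594/7 − 250/3 = 32/21.
So consumers capture (640/21)/32 = 20/21 of each unit of subsidy.

Consumer share = 20/21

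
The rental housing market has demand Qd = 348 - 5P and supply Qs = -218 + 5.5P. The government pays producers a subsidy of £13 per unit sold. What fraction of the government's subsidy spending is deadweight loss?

Pre-subsidy: 348 - 5P = -218 + 5.5P gives P* = 1132/21, Q* = 1648/21.
With the subsidy, sellers receive Ps = Pb + 13 for each unit, where Pb is the price buyers pay.
Supply in terms of Pb becomes Qs = -218 + 5.5(Pb + 13) = -146.5 + 5.5Pb. Setting this equal to demand: 348 - 5Pb = -146.5 + 5.5Pb, so Pb = 989/21.
Sellers receive Ps = 989/21 + 13 = 1262/21; Q' = 348 − 5·(989/21) = 2363/21.
ΔCS = ½(1648/21 + 2363/21)(1132/21 − 989/21) = 27313/42; ΔPS = ½(1648/21 + 2363/21)(1262/21 − 1132/21) = 12415/21.
Government spending = 13 × 2363/21 = 30719/21.
DWL = ½ × 13 × (2363/21 − 1648/21) = 9295/42; fraction = (9295/42) / (30719/21) = 715/4726.

DWL / government spending = 715/4726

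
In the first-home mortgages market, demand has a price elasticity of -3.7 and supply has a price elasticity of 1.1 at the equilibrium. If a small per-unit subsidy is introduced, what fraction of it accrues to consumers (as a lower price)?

For a small subsidy around the equilibrium, the benefit split depends on the relative slopes, which at a point are proportional to the elasticities.
Buyer share = εs/(εs + |εd|) = 1.1/(1.1 + 3.7) = 11/48; seller share = |εd|/(εs + |εd|) = 37/48.

Consumer share = 11/48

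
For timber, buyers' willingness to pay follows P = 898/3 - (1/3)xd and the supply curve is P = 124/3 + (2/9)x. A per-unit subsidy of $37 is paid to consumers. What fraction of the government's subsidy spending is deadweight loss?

DWL / government spending = 37/590

Pre-subsidy: 898/3 - (1/3)x = 124/3 + (2/9)x gives x* = 464.4 and P* = 2168/15.
With the rebate, buyers effectively pay Pb = Ps − 37, where Ps is the price sellers receive.
On the curves, Pb = 898/3 - (1/3)x and Ps = 124/3 + (2/9)x; the wedge Ps − Pb = 37 gives 124/3 + (2/9)x − (898/3 - (1/3)x) = 37, so x' = 531.
Then Pb = 898/3 − (1/3)·531 = 367/3 and Ps = 124/3 + (2/9)·531 = 478/3.
ΔCS = ½(464.4 + 531)(2168/15 − 367/3) = 11048.94; ΔPS = ½(464.4 + 531)(478/3 − 2168/15) = 7365.96.
Government spending = 37 × 531 = 19647.
DWL = ½ × 37 × (531 − 464.4) = 1232.1; fraction = 1232.1 / 19647 = 37/590.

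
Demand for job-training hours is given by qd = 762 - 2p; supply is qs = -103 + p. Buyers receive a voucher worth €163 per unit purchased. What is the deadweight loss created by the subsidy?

Pre-subsidy: 762 - 2p = -103 + p gives p* = 865/3, q* = 556/3.
With the rebate, buyers effectively pay pb = ps − 163, where ps is the price sellers receive.
Demand in terms of ps becomes qd = 762 − 2(ps − 163) = 1088 - 2ps. Setting this equal to supply: 1088 - 2ps = -103 + ps, so ps = 397.
Buyers pay pb = 397 − 163 = 234; q' = -103 + 1·397 = 294.
The subsidy expands output by 294 − 556/3 = 326/3 past the efficient level; on those units the gap between marginal cost and willingness to pay runs from 0 up to 163.
DWL = ½ × 163 × 326/3 = 26569/3.

Deadweight loss = 26569/3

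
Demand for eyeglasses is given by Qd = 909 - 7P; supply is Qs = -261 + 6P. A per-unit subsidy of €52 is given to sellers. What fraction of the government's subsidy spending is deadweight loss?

DWL / government spending = 28/149

Pre-subsidy: 909 - 7P = -261 + 6P gives P* = 90, Q* = 279.
With the subsidy, sellers receive Ps = Pb + 52 for each unit, where Pb is the price buyers pay.
Supply in terms of Pb becomes Qs = -261 + 6(Pb + 52) = 51 + 6Pb. Setting this equal to demand: 909 - 7Pb = 51 + 6Pb, so Pb = 66.
Sellers receive Ps = 66 + 52 = 118; Q' = 909 − 7·66 = 447.
ΔCS = ½(279 + 447)(90 − 66) = 8712; ΔPS = ½(279 + 447)(118 − 90) = 10164.
Government spending = 52 × 447 = 23244.
DWL = ½ × 52 × (447 − 279) = 4368; fraction = 4368 / 23244 = 28/149.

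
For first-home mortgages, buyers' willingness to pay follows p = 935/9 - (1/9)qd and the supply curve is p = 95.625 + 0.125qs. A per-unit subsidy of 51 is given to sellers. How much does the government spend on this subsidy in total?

Government cost = 12801

Pre-subsidy: 935/9 - (1/9)q = 95.625 + 0.125q gives q* = 35 and p* = 100.
With the subsidy, sellers receive ps = pb + 51 for each unit, where pb is the price buyers pay.
On the curves, pb = 935/9 - (1/9)q and ps = 95.625 + 0.125q; the wedge ps − pb = 51 gives 95.625 + 0.125q − (935/9 - (1/9)q) = 51, so q' = 251.
Then pb = 935/9 − (1/9)·251 = 76 and ps = 95.625 + 0.125·251 = 127.
Government outlay = subsidy × quantity = 51 × 251 = 12801.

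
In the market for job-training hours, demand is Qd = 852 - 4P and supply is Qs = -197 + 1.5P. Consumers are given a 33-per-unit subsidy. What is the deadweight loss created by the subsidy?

Pre-subsidy: 852 - 4P = -197 + 1.5P gives P* = 2098/11, Q* = 980/11.
With the rebate, buyers effectively pay Pb = Ps − 33, where Ps is the price sellers receive.
Demand in terms of Ps becomes Qd = 852 − 4(Ps − 33) = 984 - 4Ps. Setting this equal to supply: 984 - 4Ps = -197 + 1.5Ps, so Ps = 2362/11.
Buyers pay Pb = 2362/11 − 33 = 1999/11; Q' = -197 + 1.5·(2362/11) = 1376/11.
The subsidy expands output by 1376/11 − 980/11 = 36 past the efficient level; on those units the gap between marginal cost and willingness to pay runs from 0 up to 33.
DWL = ½ × 33 × 36 = 594.

Deadweight loss = 594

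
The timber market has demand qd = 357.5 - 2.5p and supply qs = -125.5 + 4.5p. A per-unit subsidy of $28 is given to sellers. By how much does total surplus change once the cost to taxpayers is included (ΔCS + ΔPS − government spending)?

Pre-subsidy: 357.5 - 2.5p = -125.5 + 4.5p gives p* = 69, q* = 185.
With the subsidy, sellers receive ps = pb + 28 for each unit, where pb is the price buyers pay.
Supply in terms of pb becomes qs = -125.5 + 4.5(pb + 28) = 0.5 + 4.5pb. Setting this equal to demand: 357.5 - 2.5pb = 0.5 + 4.5pb, so pb = 51.
Sellers receive ps = 51 + 28 = 79; q' = 357.5 − 2.5·51 = 230.
ΔCS = ½(185 + 230)(69 − 51) = 3735; ΔPS = ½(185 + 230)(79 − 69) = 2075.
Government spending = 28 × 230 = 6440.
Net change = 3735 + 2075 − 6440 = -630. The loss equals the DWL triangle ½·28·45.

Net change in total surplus = -$630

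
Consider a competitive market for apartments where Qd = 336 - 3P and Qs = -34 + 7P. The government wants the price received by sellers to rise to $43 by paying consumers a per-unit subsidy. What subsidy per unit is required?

Required subsidy s = $20 per unit

At a seller price of 43, quantity supplied is -34 + 7·43 = 267.
Buyers absorb 267 only when they pay Pb with 336 − 3·Pb = 267, i.e. Pb = 23.
s = Ps − Pb = 43 − 23 = 20.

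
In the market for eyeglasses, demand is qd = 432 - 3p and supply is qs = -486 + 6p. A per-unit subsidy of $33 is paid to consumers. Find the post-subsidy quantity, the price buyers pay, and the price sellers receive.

q' = 192; buyers pay $80; sellers receive $113

Pre-subsidy: 432 - 3p = -486 + 6p gives p* = 102, q* = 126.
With the rebate, buyers effectively pay pb = ps − 33, where ps is the price sellers receive.
Demand in terms of ps becomes qd = 432 − 3(ps − 33) = 531 - 3ps. Setting this equal to supply: 531 - 3ps = -486 + 6ps, so ps = 113.
Buyers pay pb = 113 − 33 = 80; q' = -486 + 6·113 = 192.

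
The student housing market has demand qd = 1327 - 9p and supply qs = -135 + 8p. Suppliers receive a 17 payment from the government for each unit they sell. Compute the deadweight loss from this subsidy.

Pre-subsidy: 1327 - 9p = -135 + 8p gives p* = 86, q* = 553.
With the subsidy, sellers receive ps = pb + 17 for each unit, where pb is the price buyers pay.
Supply in terms of pb becomes qs = -135 + 8(pb + 17) = 1 + 8pb. Setting this equal to demand: 1327 - 9pb = 1 + 8pb, so pb = 78.
Sellers receive ps = 78 + 17 = 95; q' = 1327 − 9·78 = 625.
The subsidy expands output by 625 − 553 = 72 past the efficient level; on those units the gap between marginal cost and willingness to pay runs from 0 up to 17.
DWL = ½ × 17 × 72 = 612.

Deadweight loss = 612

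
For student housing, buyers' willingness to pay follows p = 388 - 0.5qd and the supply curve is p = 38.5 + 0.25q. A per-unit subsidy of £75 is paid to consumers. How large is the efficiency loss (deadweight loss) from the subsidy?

Pre-subsidy: 388 - 0.5q = 38.5 + 0.25q gives q* = 466 and p* = 155.
With the rebate, buyers effectively pay pb = ps − 75, where ps is the price sellers receive.
On the curves, pb = 388 - 0.5q and ps = 38.5 + 0.25q; the wedge ps − pb = 75 gives 38.5 + 0.25q − (388 - 0.5q) = 75, so q' = 566.
Then pb = 388 − 0.5·566 = 105 and ps = 38.5 + 0.25·566 = 180.
The subsidy expands output by 566 − 466 = 100 past the efficient level; on those units the gap between marginal cost and willingness to pay runs from 0 up to 75.
DWL = ½ × 75 × 100 = 3750.

Deadweight loss = £3750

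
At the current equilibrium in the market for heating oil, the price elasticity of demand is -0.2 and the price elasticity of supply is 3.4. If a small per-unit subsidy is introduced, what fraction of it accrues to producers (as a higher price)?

Producer share = 1/18

For a small subsidy around the equilibrium, the benefit split depends on the relative slopes, which at a point are proportional to the elasticities.
Buyer share = εs/(εs + |εd|) = 3.4/(3.4 + 0.2) = 17/18; seller share = |εd|/(εs + |εd|) = 1/18.
So producers capture 1/18 of the subsidy.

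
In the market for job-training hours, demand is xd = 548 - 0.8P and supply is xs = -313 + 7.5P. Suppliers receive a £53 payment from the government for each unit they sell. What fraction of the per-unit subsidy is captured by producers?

Pre-subsidy: 548 - 0.8P = -313 + 7.5P gives P* = 8610/83, x* = 38596/83.
With the subsidy, sellers receive Ps = Pb + 53 for each unit, where Pb is the price buyers pay.
Supply in terms of Pb becomes xs = -313 + 7.5(Pb + 53) = 84.5 + 7.5Pb. Setting this equal to demand: 548 - 0.8Pb = 84.5 + 7.5Pb, so Pb = 4635/83.
Sellers receive Ps = 4635/83 + 53 = 9034/83; x' = 548 − 0.8·(4635/83) = 41776/83.
Buyers' price falls by P* − Pb = 8610/83 − 4635/83 = 3975/83; sellers' price rises by Ps − P* = 9034/83 − 8610/83 = 424/83.
So producers capture (424/83)/53 = 8/83 of each unit of subsidy.

Producer share = 8/83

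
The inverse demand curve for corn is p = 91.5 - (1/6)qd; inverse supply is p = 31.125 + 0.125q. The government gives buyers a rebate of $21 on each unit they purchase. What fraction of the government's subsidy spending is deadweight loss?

Pre-subsidy: 91.5 - (1/6)q = 31.125 + 0.125q gives q* = 207 and p* = 57.
With the rebate, buyers effectively pay pb = ps − 21, where ps is the price sellers receive.
On the curves, pb = 91.5 - (1/6)q and ps = 31.125 + 0.125q; the wedge ps − pb = 21 gives 31.125 + 0.125q − (91.5 - (1/6)q) = 21, so q' = 279.
Then pb = 91.5 − (1/6)·279 = 45 and ps = 31.125 + 0.125·279 = 66.
ΔCS = ½(207 + 279)(57 − 45) = 2916; ΔPS = ½(207 + 279)(66 − 57) = 2187.
Government spending = 21 × 279 = 5859.
DWL = ½ × 21 × (279 − 207) = 756; fraction = 756 / 5859 = 4/31.

DWL / government spending = 4/31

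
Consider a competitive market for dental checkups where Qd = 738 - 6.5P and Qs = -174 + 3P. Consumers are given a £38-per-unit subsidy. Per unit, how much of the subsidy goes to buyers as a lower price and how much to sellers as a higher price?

Pre-subsidy: 738 - 6.5P = -174 + 3P gives P* = 96, Q* = 114.
With the rebate, buyers effectively pay Pb = Ps − 38, where Ps is the price sellers receive.
Demand in terms of Ps becomes Qd = 738 − 6.5(Ps − 38) = 985 - 6.5Ps. Setting this equal to supply: 985 - 6.5Ps = -174 + 3Ps, so Ps = 122.
Buyers pay Pb = 122 − 38 = 84; Q' = -174 + 3·122 = 192.
Buyers' price falls by P* − Pb = 96 − 84 = 12; sellers' price rises by Ps − P* = 122 − 96 = 26.

Buyers gain £12 per unit; sellers gain £26 per unit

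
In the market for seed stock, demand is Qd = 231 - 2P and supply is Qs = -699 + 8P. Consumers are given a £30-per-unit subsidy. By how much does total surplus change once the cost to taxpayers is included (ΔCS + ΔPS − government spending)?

Pre-subsidy: 231 - 2P = -699 + 8P gives P* = 93, Q* = 45.
With the rebate, buyers effectively pay Pb = Ps − 30, where Ps is the price sellers receive.
Demand in terms of Ps becomes Qd = 231 − 2(Ps − 30) = 291 - 2Ps. Setting this equal to supply: 291 - 2Ps = -699 + 8Ps, so Ps = 99.
Buyers pay Pb = 99 − 30 = 69; Q' = -699 + 8·99 = 93.
ΔCS = ½(45 + 93)(93 − 69) = 1656; ΔPS = ½(45 + 93)(99 − 93) = 414.
Government spending = 30 × 93 = 2790.
Net change = 1656 + 414 − 2790 = -720. The loss equals the DWL triangle ½·30·48.

Net change in total surplus = -£720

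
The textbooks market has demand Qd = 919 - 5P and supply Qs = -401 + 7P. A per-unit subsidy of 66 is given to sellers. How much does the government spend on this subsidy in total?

Government cost = 37059

Pre-subsidy: 919 - 5P = -401 + 7P gives P* = 110, Q* = 369.
With the subsidy, sellers receive Ps = Pb + 66 for each unit, where Pb is the price buyers pay.
Supply in terms of Pb becomes Qs = -401 + 7(Pb + 66) = 61 + 7Pb. Setting this equal to demand: 919 - 5Pb = 61 + 7Pb, so Pb = 71.5.
Sellers receive Ps = 71.5 + 66 = 137.5; Q' = 919 − 5·71.5 = 561.5.
Government outlay = subsidy × quantity = 66 × 561.5 = 37059.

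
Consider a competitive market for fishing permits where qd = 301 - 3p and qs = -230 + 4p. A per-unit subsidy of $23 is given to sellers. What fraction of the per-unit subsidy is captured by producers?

Pre-subsidy: 301 - 3p = -230 + 4p gives p* = 531/7, q* = 514/7.
With the subsidy, sellers receive ps = pb + 23 for each unit, where pb is the price buyers pay.
Supply in terms of pb becomes qs = -230 + 4(pb + 23) = -138 + 4pb. Setting this equal to demand: 301 - 3pb = -138 + 4pb, so pb = 439/7.
Sellers receive ps = 439/7 + 23 = 600/7; q' = 301 − 3·(439/7) = 790/7.
Buyers' price falls by p* − pb = 531/7 − 439/7 = 92/7; sellers' price rises by ps − p* = 600/7 − 531/7 = 69/7.
So producers capture (69/7)/23 = 3/7 of each unit of subsidy.

Producer share = 3/7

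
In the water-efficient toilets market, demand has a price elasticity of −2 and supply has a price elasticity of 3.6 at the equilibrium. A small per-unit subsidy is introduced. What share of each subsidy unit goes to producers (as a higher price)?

Producer share = 5/14

For a small subsidy around the equilibrium, the benefit split depends on the relative slopes, which at a point are proportional to the elasticities.
Buyer share = εs/(εs + |εd|) = 3.6/(3.6 + 2) = 9/14; seller share = |εd|/(εs + |εd|) = 5/14.
So producers capture 5/14 of the subsidy.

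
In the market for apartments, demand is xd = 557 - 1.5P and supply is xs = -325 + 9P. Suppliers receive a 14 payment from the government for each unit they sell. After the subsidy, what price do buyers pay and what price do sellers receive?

Buyers pay 72; sellers receive 86

Pre-subsidy: 557 - 1.5P = -325 + 9P gives P* = 84, x* = 431.
With the subsidy, sellers receive Ps = Pb + 14 for each unit, where Pb is the price buyers pay.
Supply in terms of Pb becomes xs = -325 + 9(Pb + 14) = -199 + 9Pb. Setting this equal to demand: 557 - 1.5Pb = -199 + 9Pb, so Pb = 72.
Sellers receive Ps = 72 + 14 = 86; x' = 557 − 1.5·72 = 449.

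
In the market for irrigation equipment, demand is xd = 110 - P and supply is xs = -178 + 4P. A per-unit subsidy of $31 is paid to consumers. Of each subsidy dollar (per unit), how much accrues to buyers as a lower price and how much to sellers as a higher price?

Pre-subsidy: 110 - P = -178 + 4P gives P* = 57.6, x* = 52.4.
With the rebate, buyers effectively pay Pb = Ps − 31, where Ps is the price sellers receive.
Demand in terms of Ps becomes xd = 110 − 1(Ps − 31) = 141 - Ps. Setting this equal to supply: 141 - Ps = -178 + 4Ps, so Ps = 63.8.
Buyers pay Pb = 63.8 − 31 = 32.8; x' = -178 + 4·63.8 = 77.2.
Buyers' price falls by P* − Pb = 57.6 − 32.8 = 24.8; sellers' price rises by Ps − P* = 63.8 − 57.6 = 6.2.

Buyers gain $24.8 per unit; sellers gain $6.2 per unit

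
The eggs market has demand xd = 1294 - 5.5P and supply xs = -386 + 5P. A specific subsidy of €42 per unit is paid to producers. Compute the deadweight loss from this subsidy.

Deadweight loss = €2310

Pre-subsidy: 1294 - 5.5P = -386 + 5P gives P* = 160, x* = 414.
With the subsidy, sellers receive Ps = Pb + 42 for each unit, where Pb is the price buyers pay.
Supply in terms of Pb becomes xs = -386 + 5(Pb + 42) = -176 + 5Pb. Setting this equal to demand: 1294 - 5.5Pb = -176 + 5Pb, so Pb = 140.
Sellers receive Ps = 140 + 42 = 182; x' = 1294 − 5.5·140 = 524.
The subsidy expands output by 524 − 414 = 110 past the efficient level; on those units the gap between marginal cost and willingness to pay runs from 0 up to 42.
DWL = ½ × 42 × 110 = 2310.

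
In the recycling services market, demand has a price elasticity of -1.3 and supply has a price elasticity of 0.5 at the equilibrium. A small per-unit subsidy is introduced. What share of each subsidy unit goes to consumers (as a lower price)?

Consumer share = 5/18

For a small subsidy around the equilibrium, the benefit split depends on the relative slopes, which at a point are proportional to the elasticities.
Buyer share = εs/(εs + |εd|) = 0.5/(0.5 + 1.3) = 5/18; seller share = |εd|/(εs + |εd|) = 13/18.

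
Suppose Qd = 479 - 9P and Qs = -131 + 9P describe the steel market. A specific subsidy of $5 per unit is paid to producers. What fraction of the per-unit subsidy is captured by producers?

Producer share = 0.5

Pre-subsidy: 479 - 9P = -131 + 9P gives P* = 305/9, Q* = 174.
With the subsidy, sellers receive Ps = Pb + 5 for each unit, where Pb is the price buyers pay.
Supply in terms of Pb becomes Qs = -131 + 9(Pb + 5) = -86 + 9Pb. Setting this equal to demand: 479 - 9Pb = -86 + 9Pb, so Pb = 565/18.
Sellers receive Ps = 565/18 + 5 = 655/18; Q' = 479 − 9·(565/18) = 196.5.
Buyers' price falls by P* − Pb = 305/9 − 565/18 = 2.5; sellers' price rises by Ps − P* = 655/18 − 305/9 = 2.5.
So producers capture 2.5/5 = 0.5 of each unit of subsidy.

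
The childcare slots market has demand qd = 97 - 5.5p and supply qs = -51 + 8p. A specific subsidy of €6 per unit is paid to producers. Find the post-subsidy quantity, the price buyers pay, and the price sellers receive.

q' = 1519/27; buyers pay 200/27; sellers receive 362/27

Pre-subsidy: 97 - 5.5p = -51 + 8p gives p* = 296/27, q* = 991/27.
With the subsidy, sellers receive ps = pb + 6 for each unit, where pb is the price buyers pay.
Supply in terms of pb becomes qs = -51 + 8(pb + 6) = -3 + 8pb. Setting this equal to demand: 97 - 5.5pb = -3 + 8pb, so pb = 200/27.
Sellers receive ps = 200/27 + 6 = 362/27; q' = 97 − 5.5·(200/27) = 1519/27.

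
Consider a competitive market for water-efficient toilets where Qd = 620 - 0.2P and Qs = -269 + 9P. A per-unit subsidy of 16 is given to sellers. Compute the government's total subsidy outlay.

Pre-subsidy: 620 - 0.2P = -269 + 9P gives P* = 4445/46, Q* = 27631/46.
With the subsidy, sellers receive Ps = Pb + 16 for each unit, where Pb is the price buyers pay.
Supply in terms of Pb becomes Qs = -269 + 9(Pb + 16) = -125 + 9Pb. Setting this equal to demand: 620 - 0.2Pb = -125 + 9Pb, so Pb = 3725/46.
Sellers receive Ps = 3725/46 + 16 = 4461/46; Q' = 620 − 0.2·(3725/46) = 27775/46.
Government outlay = subsidy × quantity = 16 × 27775/46 = 222200/23.

Government cost = 222200/23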